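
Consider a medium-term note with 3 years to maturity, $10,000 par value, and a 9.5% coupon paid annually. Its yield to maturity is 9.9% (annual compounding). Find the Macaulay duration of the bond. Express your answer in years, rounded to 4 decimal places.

Periodic yield y = 0.099. Discount each cash flow and weight by its year:
  t   CF        PV=CF/(1+0.099)^t    t·PV
  1       950.00       864.4222       864.4222
  2       950.00       786.5534     1,573.1068
  3    10,950.00     8,249.3749    24,748.1248
  Σ                  9,900.3505    27,185.6538
Price P = Σ PV = 9,900.3505.
Macaulay duration = Σ(t·PV) / P = 27,185.6538 / 9,900.3505 = 2.74593 years.

2.7459 years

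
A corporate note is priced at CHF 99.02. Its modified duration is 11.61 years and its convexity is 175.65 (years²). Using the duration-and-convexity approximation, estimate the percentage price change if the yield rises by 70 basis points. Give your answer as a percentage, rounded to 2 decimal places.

Duration effect: -D_mod·Δy = -11.61 × (+0.007) = -0.081270
Convexity effect: ½·C·(Δy)² = 0.5 × 175.65 × (0.007)² = +0.004303425
ΔP/P ≈ -0.081270 + 0.004303425 = -0.076966575
= -7.6966575%.

-7.70%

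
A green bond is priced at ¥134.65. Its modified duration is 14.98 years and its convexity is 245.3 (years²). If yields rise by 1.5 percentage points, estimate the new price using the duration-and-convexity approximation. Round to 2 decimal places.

Duration effect: -D_mod·Δy = -14.98 × (+0.015) = -0.224700
Convexity effect: ½·C·(Δy)² = 0.5 × 245.3 × (0.015)² = +0.02759625
ΔP/P ≈ -0.224700 + 0.02759625 = -0.19710375
New price ≈ 134.65 × (1 - 0.19710375) = 108.1099800625.

¥108.11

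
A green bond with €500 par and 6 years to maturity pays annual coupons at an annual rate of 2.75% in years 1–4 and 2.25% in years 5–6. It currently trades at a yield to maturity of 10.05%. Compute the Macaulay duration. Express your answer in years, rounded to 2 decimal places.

Periodic yield y = 0.1005. Discount each cash flow and weight by its year:
  t   CF        PV=CF/(1+0.1005)^t    t·PV
  1        13.75        12.4943        12.4943
  2        13.75        11.3533        22.7066
  3        13.75        10.3165        30.9495
  4        13.75         9.3744        37.4975
  5        11.25         6.9695        34.8476
  6       511.25       287.8015     1,726.8089
  Σ                    338.3095     1,865.3045
Price P = Σ PV = 338.3095.
Macaulay duration = Σ(t·PV) / P = 1,865.3045 / 338.3095 = 5.51360 years.

5.51 years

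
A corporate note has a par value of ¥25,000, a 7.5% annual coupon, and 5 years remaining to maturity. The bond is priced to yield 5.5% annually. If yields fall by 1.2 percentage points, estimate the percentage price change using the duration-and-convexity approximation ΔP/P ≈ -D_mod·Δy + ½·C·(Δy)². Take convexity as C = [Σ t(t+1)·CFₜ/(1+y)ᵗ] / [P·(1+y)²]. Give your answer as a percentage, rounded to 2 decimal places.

+5.14%

With y = 0.055:
  t   CF        PV=CF/(1+0.055)^t    t·PV        t(t+1)·PV
  1     1,875.00     1,777.2512     1,777.2512       3,554.5024
  2     1,875.00     1,684.5983     3,369.1966      10,107.5897
  3     1,875.00     1,596.7756     4,790.3269      19,161.3074
  4     1,875.00     1,513.5314     6,054.1256      30,270.6279
  5    26,875.00    20,562.9858   102,814.9288     616,889.5728
  Σ                 27,135.1422   118,805.8290     679,983.6001
P = 27,135.1422; D_Mac = 4.37830 yrs; D_mod = 4.15005 yrs; C = 22.51445.
Duration effect: -4.15005 × (-0.012) = +0.049801
Convexity effect: 0.5 × 22.51445 × (-0.012)² = +0.0016210
ΔP/P ≈ +0.049801 + 0.0016210 = +0.051422 = +5.1422%.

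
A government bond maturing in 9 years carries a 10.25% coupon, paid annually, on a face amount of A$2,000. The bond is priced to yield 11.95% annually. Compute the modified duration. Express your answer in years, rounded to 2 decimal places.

5.49 years

Periodic yield y = 0.1195. First find Macaulay duration:
  t   CF        PV=CF/(1+0.1195)^t    t·PV
  1       205.00       183.1175       183.1175
  2       205.00       163.5708       327.1415
  3       205.00       146.1105       438.3316
  4       205.00       130.5141       522.0564
  5       205.00       116.5825       582.9125
  6       205.00       104.1380       624.8281
  7       205.00        93.0219       651.1533
  8       205.00        83.0924       664.7389
  9     2,205.00       798.3470     7,185.1232
  Σ                  1,818.4947    11,179.4030
P = 1,818.4947; Macaulay duration = 11,179.4030 / 1,818.4947 = 6.14761 years.
Modified duration = D_Mac / (1 + y) = 6.14761 / 1.1195 = 5.49139 years.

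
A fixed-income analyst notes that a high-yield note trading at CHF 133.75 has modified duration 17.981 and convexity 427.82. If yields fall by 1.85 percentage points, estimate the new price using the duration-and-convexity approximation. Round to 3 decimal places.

Duration effect: -D_mod·Δy = -17.981 × (-0.0185) = +0.3326485
Convexity effect: ½·C·(Δy)² = 0.5 × 427.82 × (-0.0185)² = +0.0732106975
ΔP/P ≈ +0.3326485 + 0.0732106975 = +0.4058591975
New price ≈ 133.75 × (1 + 0.4058591975) = 188.033667665625.

CHF 188.034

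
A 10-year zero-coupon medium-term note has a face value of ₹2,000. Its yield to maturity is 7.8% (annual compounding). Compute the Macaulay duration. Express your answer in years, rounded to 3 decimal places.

10.000 years

A zero-coupon bond has a single cash flow at maturity, so its Macaulay duration equals its maturity: 10 years.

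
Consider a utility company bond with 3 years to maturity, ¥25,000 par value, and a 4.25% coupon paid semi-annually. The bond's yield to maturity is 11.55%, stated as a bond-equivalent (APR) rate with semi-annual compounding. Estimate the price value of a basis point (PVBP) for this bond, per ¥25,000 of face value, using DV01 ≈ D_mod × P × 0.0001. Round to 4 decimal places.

Periodic yield y = 0.05775.
  t   CF        PV=CF/(1+0.05775)^t    t·PV
  1       531.25       502.2453       502.2453
  2       531.25       474.8242       949.6485
  3       531.25       448.9002     1,346.7007
  4       531.25       424.3916     1,697.5665
  5       531.25       401.2211     2,006.1055
  6    25,531.25    18,229.4629   109,376.7777
  Σ                 20,481.0455   115,879.0443
P = 20,481.0455; D_Mac = 5.65787 half-year periods = 2.82893 yrs; D_mod = 2.67448 yrs.
DV01 ≈ 2.67448 × 20,481.0455 × 0.0001 = 5.477620.

¥5.4776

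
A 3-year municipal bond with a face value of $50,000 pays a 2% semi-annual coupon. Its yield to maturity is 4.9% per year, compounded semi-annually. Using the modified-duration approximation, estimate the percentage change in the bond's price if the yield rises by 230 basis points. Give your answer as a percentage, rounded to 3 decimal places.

-6.562%

Periodic yield y = 0.0245. Modified duration first:
  t   CF        PV=CF/(1+0.0245)^t    t·PV
  1       500.00       488.0429       488.0429
  2       500.00       476.3718       952.7437
  3       500.00       464.9798     1,394.9395
  4       500.00       453.8603     1,815.4410
  5       500.00       443.0066     2,215.0330
  6    50,500.00    43,673.6613   262,041.9678
  Σ                 45,999.9228   268,908.1679
P = 45,999.9228; D_Mac = 5.84584 half-year periods = 2.92292 yrs; D_mod = 2.92292/(1+0.0245) = 2.85302 yrs.
ΔP/P ≈ -D_mod · Δy = -2.85302 × (+0.023) = -0.065619 = -6.5619%.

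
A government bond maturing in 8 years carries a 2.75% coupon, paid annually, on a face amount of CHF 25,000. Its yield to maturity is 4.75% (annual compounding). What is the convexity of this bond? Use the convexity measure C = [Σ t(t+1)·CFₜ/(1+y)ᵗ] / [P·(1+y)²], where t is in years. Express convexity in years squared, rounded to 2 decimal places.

57.26

With y = 0.0475:
  t   CF        PV=CF/(1+0.0475)^t    t·PV        t(t+1)·PV
  1       687.50       656.3246       656.3246       1,312.6492
  2       687.50       626.5628     1,253.1257       3,759.3771
  3       687.50       598.1507     1,794.4521       7,177.8083
  4       687.50       571.0269     2,284.1076      11,420.5382
  5       687.50       545.1331     2,725.6654      16,353.9927
  6       687.50       520.4135     3,122.4807      21,857.3649
  7       687.50       496.8147     3,477.7032      27,821.6260
  8    25,687.50    17,721.0555   141,768.4441   1,275,915.9971
  Σ                 21,735.4818   157,082.3035   1,365,619.3534
P = 21,735.4818.
Convexity = Σ t(t+1)·PV / [P·(1+y)²] = 1,365,619.3534 / (21,735.4818 × 1.097256) = 57.26013.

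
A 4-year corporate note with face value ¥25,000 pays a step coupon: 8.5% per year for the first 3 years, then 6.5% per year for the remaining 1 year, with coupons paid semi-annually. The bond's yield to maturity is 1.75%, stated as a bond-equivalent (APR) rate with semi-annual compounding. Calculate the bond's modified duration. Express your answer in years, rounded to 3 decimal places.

Periodic yield y = 0.00875. First find Macaulay duration:
  t   CF        PV=CF/(1+0.00875)^t    t·PV
  1     1,062.50     1,053.2838     1,053.2838
  2     1,062.50     1,044.1475     2,088.2950
  3     1,062.50     1,035.0904     3,105.2713
  4     1,062.50     1,026.1120     4,104.4478
  5     1,062.50     1,017.2114     5,086.0568
  6     1,062.50     1,008.3880     6,050.3278
  7       812.50       764.4314     5,351.0200
  8    25,812.50    24,074.7445   192,597.9562
  Σ                 31,023.4089   219,436.6586
P = 31,023.4089; Macaulay duration = 219,436.6586 / 31,023.4089 = 7.07326 half-year periods = 3.53663 years.
Modified duration = D_Mac / (1 + y) = 3.53663 / 1.00875 = 3.50595 years.

3.506 years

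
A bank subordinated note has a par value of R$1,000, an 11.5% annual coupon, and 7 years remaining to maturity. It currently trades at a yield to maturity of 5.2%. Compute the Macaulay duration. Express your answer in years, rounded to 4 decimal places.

5.4466 years

Periodic yield y = 0.052. Discount each cash flow and weight by its year:
  t   CF        PV=CF/(1+0.052)^t    t·PV
  1       115.00       109.3156       109.3156
  2       115.00       103.9122       207.8243
  3       115.00        98.7758       296.3274
  4       115.00        93.8934       375.5734
  5       115.00        89.2522       446.2612
  6       115.00        84.8405       509.0432
  7     1,115.00       781.9243     5,473.4698
  Σ                  1,361.9140     7,417.8151
Price P = Σ PV = 1,361.9140.
Macaulay duration = Σ(t·PV) / P = 7,417.8151 / 1,361.9140 = 5.44661 years.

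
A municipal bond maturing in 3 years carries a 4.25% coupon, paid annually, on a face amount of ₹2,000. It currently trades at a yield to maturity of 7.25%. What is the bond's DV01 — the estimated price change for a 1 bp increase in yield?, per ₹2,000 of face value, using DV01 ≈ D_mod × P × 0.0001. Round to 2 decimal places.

₹0.49

Periodic yield y = 0.0725.
  t   CF        PV=CF/(1+0.0725)^t    t·PV
  1        85.00        79.2541        79.2541
  2        85.00        73.8966       147.7932
  3     2,085.00     1,690.1068     5,070.3205
  Σ                  1,843.2575     5,297.3677
P = 1,843.2575; D_Mac = 2.87392 yrs; D_mod = 2.67964 yrs.
DV01 ≈ 2.67964 × 1,843.2575 × 0.0001 = 0.493927.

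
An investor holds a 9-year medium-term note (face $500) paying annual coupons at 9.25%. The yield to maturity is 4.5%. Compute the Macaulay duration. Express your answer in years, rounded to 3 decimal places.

Periodic yield y = 0.045. Discount each cash flow and weight by its year:
  t   CF        PV=CF/(1+0.045)^t    t·PV
  1        46.25        44.2584        44.2584
  2        46.25        42.3525        84.7050
  3        46.25        40.5287       121.5862
  4        46.25        38.7835       155.1338
  5        46.25        37.1134       185.5668
  6        46.25        35.5152       213.0911
  7        46.25        33.9858       237.9007
  8        46.25        32.5223       260.1785
  9       546.25       367.5740     3,308.1664
  Σ                    672.6338     4,610.5869
Price P = Σ PV = 672.6338.
Macaulay duration = Σ(t·PV) / P = 4,610.5869 / 672.6338 = 6.85453 years.

6.855 years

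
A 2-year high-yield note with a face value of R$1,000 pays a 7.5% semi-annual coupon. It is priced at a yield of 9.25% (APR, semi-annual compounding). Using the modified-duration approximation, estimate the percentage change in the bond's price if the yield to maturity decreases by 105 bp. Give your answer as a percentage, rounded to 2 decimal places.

+1.90%

Periodic yield y = 0.04625. Modified duration first:
  t   CF        PV=CF/(1+0.04625)^t    t·PV
  1        37.50        35.8423        35.8423
  2        37.50        34.2579        68.5157
  3        37.50        32.7435        98.2304
  4     1,037.50       865.8571     3,463.4284
  Σ                    968.7007     3,666.0169
P = 968.7007; D_Mac = 3.78447 half-year periods = 1.89223 yrs; D_mod = 1.89223/(1+0.04625) = 1.80859 yrs.
ΔP/P ≈ -D_mod · Δy = -1.80859 × (-0.0105) = +0.018990 = +1.8990%.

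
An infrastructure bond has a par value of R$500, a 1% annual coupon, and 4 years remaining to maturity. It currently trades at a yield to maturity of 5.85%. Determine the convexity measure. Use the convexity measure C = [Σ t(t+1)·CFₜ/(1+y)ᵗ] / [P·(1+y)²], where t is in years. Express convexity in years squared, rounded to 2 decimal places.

With y = 0.0585:
  t   CF        PV=CF/(1+0.0585)^t    t·PV        t(t+1)·PV
  1         5.00         4.7237         4.7237           9.4473
  2         5.00         4.4626         8.9252          26.7756
  3         5.00         4.2160        12.6479          50.5916
  4       505.00       402.2795     1,609.1181       8,045.5905
  Σ                    415.6818     1,635.4149       8,132.4051
P = 415.6818.
Convexity = Σ t(t+1)·PV / [P·(1+y)²] = 8,132.4051 / (415.6818 × 1.120422) = 17.46129.

17.46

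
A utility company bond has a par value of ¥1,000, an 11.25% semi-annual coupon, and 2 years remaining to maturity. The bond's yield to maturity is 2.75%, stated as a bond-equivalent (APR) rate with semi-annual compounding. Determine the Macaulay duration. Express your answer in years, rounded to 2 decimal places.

Periodic yield y = 0.01375. Discount each cash flow and weight by its period:
  t   CF        PV=CF/(1+0.01375)^t    t·PV
  1        56.25        55.4871        55.4871
  2        56.25        54.7345       109.4689
  3        56.25        53.9921       161.9762
  4     1,056.25     1,000.0996     4,000.3984
  Σ                  1,164.3132     4,327.3305
Price P = Σ PV = 1,164.3132.
Macaulay duration = Σ(t·PV) / P = 4,327.3305 / 1,164.3132 = 3.71664 half-year periods.
In years: 3.71664 / 2 = 1.85832 years.

1.86 years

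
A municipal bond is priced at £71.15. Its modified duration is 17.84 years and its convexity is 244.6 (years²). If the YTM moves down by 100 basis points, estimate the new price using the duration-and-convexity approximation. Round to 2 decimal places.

Duration effect: -D_mod·Δy = -17.84 × (-0.01) = +0.178400
Convexity effect: ½·C·(Δy)² = 0.5 × 244.6 × (-0.01)² = +0.0122300
ΔP/P ≈ +0.178400 + 0.0122300 = +0.190630
New price ≈ 71.15 × (1 + 0.190630) = 84.7133245.

£84.71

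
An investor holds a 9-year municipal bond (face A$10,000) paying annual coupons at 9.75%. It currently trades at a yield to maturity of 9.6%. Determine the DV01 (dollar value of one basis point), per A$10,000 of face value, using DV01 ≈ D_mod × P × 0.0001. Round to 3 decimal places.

A$5.887

Periodic yield y = 0.096.
  t   CF        PV=CF/(1+0.096)^t    t·PV
  1       975.00       889.5985       889.5985
  2       975.00       811.6775     1,623.3550
  3       975.00       740.5817     2,221.7450
  4       975.00       675.7132     2,702.8528
  5       975.00       616.5266     3,082.6332
  6       975.00       562.5243     3,375.1458
  7       975.00       513.2521     3,592.7647
  8       975.00       468.2957     3,746.3657
  9    10,975.00     4,809.6065    43,286.4581
  Σ                 10,087.7761    64,520.9188
P = 10,087.7761; D_Mac = 6.39595 yrs; D_mod = 5.83572 yrs.
DV01 ≈ 5.83572 × 10,087.7761 × 0.0001 = 5.886945.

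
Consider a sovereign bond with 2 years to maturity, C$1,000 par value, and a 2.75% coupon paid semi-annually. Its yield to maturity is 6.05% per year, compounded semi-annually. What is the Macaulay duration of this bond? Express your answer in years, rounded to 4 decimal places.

Periodic yield y = 0.03025. Discount each cash flow and weight by its period:
  t   CF        PV=CF/(1+0.03025)^t    t·PV
  1        13.75        13.3463        13.3463
  2        13.75        12.9544        25.9088
  3        13.75        12.5740        37.7221
  4     1,013.75       899.8298     3,599.3192
  Σ                    938.7045     3,676.2964
Price P = Σ PV = 938.7045.
Macaulay duration = Σ(t·PV) / P = 3,676.2964 / 938.7045 = 3.91635 half-year periods.
In years: 3.91635 / 2 = 1.95818 years.

1.9582 years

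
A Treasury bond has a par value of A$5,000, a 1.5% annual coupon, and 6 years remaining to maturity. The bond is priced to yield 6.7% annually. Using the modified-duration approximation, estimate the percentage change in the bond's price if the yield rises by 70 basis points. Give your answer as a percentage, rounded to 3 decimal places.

-3.767%

Periodic yield y = 0.067. Modified duration first:
  t   CF        PV=CF/(1+0.067)^t    t·PV
  1        75.00        70.2905        70.2905
  2        75.00        65.8768       131.7536
  3        75.00        61.7402       185.2206
  4        75.00        57.8634       231.4534
  5        75.00        54.2299       271.1497
  6     5,075.00     3,439.1374    20,634.8245
  Σ                  3,749.1382    21,524.6924
P = 3,749.1382; D_Mac = 5.74124 yrs; D_mod = 5.74124/(1+0.067) = 5.38073 yrs.
ΔP/P ≈ -D_mod · Δy = -5.38073 × (+0.007) = -0.037665 = -3.7665%.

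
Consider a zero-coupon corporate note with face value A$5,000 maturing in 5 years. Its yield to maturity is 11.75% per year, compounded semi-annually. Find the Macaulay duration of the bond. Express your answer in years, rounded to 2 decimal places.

A zero-coupon bond has a single cash flow at maturity, so its Macaulay duration equals its maturity: 5 years.
(Equivalently: 10 semi-annual periods ÷ 2 = 5 years.)

5.00 years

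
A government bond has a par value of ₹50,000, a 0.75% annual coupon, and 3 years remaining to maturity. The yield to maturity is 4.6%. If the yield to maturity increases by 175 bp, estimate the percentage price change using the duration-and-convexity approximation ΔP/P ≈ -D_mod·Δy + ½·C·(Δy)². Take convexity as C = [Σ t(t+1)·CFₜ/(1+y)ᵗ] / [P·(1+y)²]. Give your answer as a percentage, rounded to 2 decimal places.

-4.81%

With y = 0.046:
  t   CF        PV=CF/(1+0.046)^t    t·PV        t(t+1)·PV
  1       375.00       358.5086       358.5086         717.0172
  2       375.00       342.7425       685.4849       2,056.4547
  3    50,375.00    44,016.9560   132,050.8680     528,203.4720
  Σ                 44,718.2071   133,094.8615     530,976.9439
P = 44,718.2071; D_Mac = 2.97630 yrs; D_mod = 2.84541 yrs; C = 10.85245.
Duration effect: -2.84541 × (+0.0175) = -0.049795
Convexity effect: 0.5 × 10.85245 × (0.0175)² = +0.0016618
ΔP/P ≈ -0.049795 + 0.0016618 = -0.048133 = -4.8133%.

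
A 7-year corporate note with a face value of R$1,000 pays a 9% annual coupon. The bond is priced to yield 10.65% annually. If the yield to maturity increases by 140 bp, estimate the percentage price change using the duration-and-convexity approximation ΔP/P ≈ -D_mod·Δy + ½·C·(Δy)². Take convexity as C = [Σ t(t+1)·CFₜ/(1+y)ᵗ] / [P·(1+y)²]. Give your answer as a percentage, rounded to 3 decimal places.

-6.537%

With y = 0.1065:
  t   CF        PV=CF/(1+0.1065)^t    t·PV        t(t+1)·PV
  1        90.00        81.3376        81.3376         162.6751
  2        90.00        73.5089       147.0177         441.0531
  3        90.00        66.4337       199.3010         797.2041
  4        90.00        60.0395       240.1579       1,200.7894
  5        90.00        54.2607       271.3035       1,627.8211
  6        90.00        49.0381       294.2288       2,059.6019
  7     1,090.00       536.7432     3,757.2026      30,057.6205
  Σ                    921.3616     4,990.5491      36,346.7652
P = 921.3616; D_Mac = 5.41649 yrs; D_mod = 4.89516 yrs; C = 32.22054.
Duration effect: -4.89516 × (+0.014) = -0.068532
Convexity effect: 0.5 × 32.22054 × (0.014)² = +0.0031576
ΔP/P ≈ -0.068532 + 0.0031576 = -0.065375 = -6.5375%.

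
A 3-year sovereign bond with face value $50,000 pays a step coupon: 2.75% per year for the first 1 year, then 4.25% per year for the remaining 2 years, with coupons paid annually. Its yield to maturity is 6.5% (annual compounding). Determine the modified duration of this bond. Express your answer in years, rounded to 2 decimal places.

2.73 years

Periodic yield y = 0.065. First find Macaulay duration:
  t   CF        PV=CF/(1+0.065)^t    t·PV
  1     1,375.00     1,291.0798     1,291.0798
  2     2,125.00     1,873.5260     3,747.0520
  3    52,125.00    43,151.6339   129,454.9017
  Σ                 46,316.2397   134,493.0335
P = 46,316.2397; Macaulay duration = 134,493.0335 / 46,316.2397 = 2.90380 years.
Modified duration = D_Mac / (1 + y) = 2.90380 / 1.065 = 2.72657 years.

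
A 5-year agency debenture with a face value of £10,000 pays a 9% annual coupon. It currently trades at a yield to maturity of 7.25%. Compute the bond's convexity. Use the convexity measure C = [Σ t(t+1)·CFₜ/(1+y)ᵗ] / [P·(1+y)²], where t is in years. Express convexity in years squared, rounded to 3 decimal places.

21.033

With y = 0.0725:
  t   CF        PV=CF/(1+0.0725)^t    t·PV        t(t+1)·PV
  1       900.00       839.1608       839.1608       1,678.3217
  2       900.00       782.4343     1,564.8687       4,694.6061
  3       900.00       729.5425     2,188.6275       8,754.5102
  4       900.00       680.2261     2,720.9045      13,604.5225
  5    10,900.00     7,681.3931    38,406.9657     230,441.7944
  Σ                 10,712.7570    45,720.5273     259,173.7548
P = 10,712.7570.
Convexity = Σ t(t+1)·PV / [P·(1+y)²] = 259,173.7548 / (10,712.7570 × 1.150256) = 21.03271.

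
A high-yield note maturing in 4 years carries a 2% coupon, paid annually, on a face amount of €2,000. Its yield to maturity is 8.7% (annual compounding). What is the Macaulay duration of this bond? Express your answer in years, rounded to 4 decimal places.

Periodic yield y = 0.087. Discount each cash flow and weight by its year:
  t   CF        PV=CF/(1+0.087)^t    t·PV
  1        40.00        36.7985        36.7985
  2        40.00        33.8533        67.7066
  3        40.00        31.1438        93.4313
  4     2,040.00     1,461.2078     5,844.8313
  Σ                  1,563.0034     6,042.7678
Price P = Σ PV = 1,563.0034.
Macaulay duration = Σ(t·PV) / P = 6,042.7678 / 1,563.0034 = 3.86613 years.

3.8661 years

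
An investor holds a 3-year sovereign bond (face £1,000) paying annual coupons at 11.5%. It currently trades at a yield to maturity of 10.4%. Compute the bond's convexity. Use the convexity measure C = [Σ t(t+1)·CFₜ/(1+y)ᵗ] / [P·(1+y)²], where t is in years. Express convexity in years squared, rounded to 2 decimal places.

8.56

With y = 0.104:
  t   CF        PV=CF/(1+0.104)^t    t·PV        t(t+1)·PV
  1       115.00       104.1667       104.1667         208.3333
  2       115.00        94.3539       188.7077         566.1232
  3     1,115.00       828.6433     2,485.9300       9,943.7201
  Σ                  1,027.1639     2,778.8044      10,718.1767
P = 1,027.1639.
Convexity = Σ t(t+1)·PV / [P·(1+y)²] = 10,718.1767 / (1,027.1639 × 1.218816) = 8.56137.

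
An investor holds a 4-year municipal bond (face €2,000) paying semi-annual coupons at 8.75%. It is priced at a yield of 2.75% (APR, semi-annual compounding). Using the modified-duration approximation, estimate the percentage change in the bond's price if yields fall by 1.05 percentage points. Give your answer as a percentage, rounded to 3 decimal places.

+3.646%

Periodic yield y = 0.01375. Modified duration first:
  t   CF        PV=CF/(1+0.01375)^t    t·PV
  1        87.50        86.3132        86.3132
  2        87.50        85.1425       170.2850
  3        87.50        83.9877       251.9630
  4        87.50        82.8485       331.3939
  5        87.50        81.7248       408.6239
  6        87.50        80.6163       483.6978
  7        87.50        79.5229       556.6600
  8     2,087.50     1,871.4557    14,971.6454
  Σ                  2,451.6114    17,260.5822
P = 2,451.6114; D_Mac = 7.04050 half-year periods = 3.52025 yrs; D_mod = 3.52025/(1+0.01375) = 3.47251 yrs.
ΔP/P ≈ -D_mod · Δy = -3.47251 × (-0.0105) = +0.036461 = +3.6461%.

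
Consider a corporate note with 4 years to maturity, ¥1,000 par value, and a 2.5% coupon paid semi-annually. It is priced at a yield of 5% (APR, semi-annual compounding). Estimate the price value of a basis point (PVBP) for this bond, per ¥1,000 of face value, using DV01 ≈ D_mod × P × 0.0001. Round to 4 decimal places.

Periodic yield y = 0.025.
  t   CF        PV=CF/(1+0.025)^t    t·PV
  1        12.50        12.1951        12.1951
  2        12.50        11.8977        23.7954
  3        12.50        11.6075        34.8225
  4        12.50        11.3244        45.2975
  5        12.50        11.0482        55.2409
  6        12.50        10.7787        64.6723
  7        12.50        10.5158        73.6107
  8     1,012.50       831.0059     6,648.0472
  Σ                    910.3733     6,957.6816
P = 910.3733; D_Mac = 7.64267 half-year periods = 3.82133 yrs; D_mod = 3.72813 yrs.
DV01 ≈ 3.72813 × 910.3733 × 0.0001 = 0.339399.

¥0.3394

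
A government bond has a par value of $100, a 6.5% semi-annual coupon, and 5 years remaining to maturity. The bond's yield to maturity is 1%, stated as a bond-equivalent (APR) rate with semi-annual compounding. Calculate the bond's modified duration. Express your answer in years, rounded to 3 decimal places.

Periodic yield y = 0.005. First find Macaulay duration:
  t   CF        PV=CF/(1+0.005)^t    t·PV
  1         3.25         3.2338         3.2338
  2         3.25         3.2177         6.4355
  3         3.25         3.2017         9.6052
  4         3.25         3.1858        12.7432
  5         3.25         3.1700        15.8498
  6         3.25         3.1542        18.9251
  7         3.25         3.1385        21.9694
  8         3.25         3.1229        24.9830
  9         3.25         3.1073        27.9661
  10      103.25        98.2267       982.2667
  Σ                    126.7586     1,123.9779
P = 126.7586; Macaulay duration = 1,123.9779 / 126.7586 = 8.86707 half-year periods = 4.43354 years.
Modified duration = D_Mac / (1 + y) = 4.43354 / 1.005 = 4.41148 years.

4.411 years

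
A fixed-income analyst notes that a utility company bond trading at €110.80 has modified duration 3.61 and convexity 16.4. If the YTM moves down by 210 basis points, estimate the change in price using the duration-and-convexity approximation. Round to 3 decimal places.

Duration effect: -D_mod·Δy = -3.61 × (-0.021) = +0.075810
Convexity effect: ½·C·(Δy)² = 0.5 × 16.4 × (-0.021)² = +0.0036162
ΔP/P ≈ +0.075810 + 0.0036162 = +0.0794262
ΔP ≈ 110.80 × (+0.0794262) = +8.80042296.

+€8.800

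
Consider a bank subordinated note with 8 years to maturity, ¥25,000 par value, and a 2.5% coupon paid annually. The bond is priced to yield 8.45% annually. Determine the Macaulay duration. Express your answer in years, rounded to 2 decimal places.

Periodic yield y = 0.0845. Discount each cash flow and weight by its year:
  t   CF        PV=CF/(1+0.0845)^t    t·PV
  1       625.00       576.3024       576.3024
  2       625.00       531.3992     1,062.7984
  3       625.00       489.9947     1,469.9840
  4       625.00       451.8162     1,807.2648
  5       625.00       416.6124     2,083.0622
  6       625.00       384.1516     2,304.9098
  7       625.00       354.2200     2,479.5403
  8    25,625.00    13,391.4444   107,131.5554
  Σ                 16,595.9410   118,915.4172
Price P = Σ PV = 16,595.9410.
Macaulay duration = Σ(t·PV) / P = 118,915.4172 / 16,595.9410 = 7.16533 years.

7.17 years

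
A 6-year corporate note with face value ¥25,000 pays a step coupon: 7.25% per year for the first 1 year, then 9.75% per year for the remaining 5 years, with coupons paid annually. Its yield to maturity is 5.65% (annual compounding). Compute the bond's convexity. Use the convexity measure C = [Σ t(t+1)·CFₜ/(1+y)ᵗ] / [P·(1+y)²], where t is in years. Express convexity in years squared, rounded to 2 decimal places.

29.29

With y = 0.0565:
  t   CF        PV=CF/(1+0.0565)^t    t·PV        t(t+1)·PV
  1     1,812.50     1,715.5703     1,715.5703       3,431.1406
  2     2,437.50     2,183.7636     4,367.5272      13,102.5816
  3     2,437.50     2,066.9793     6,200.9378      24,803.7512
  4     2,437.50     1,956.4404     7,825.7615      39,128.8077
  5     2,437.50     1,851.8130     9,259.0648      55,554.3886
  6    27,437.50    19,730.0202   118,380.1210     828,660.8472
  Σ                 29,504.5866   147,748.9826     964,681.5168
P = 29,504.5866.
Convexity = Σ t(t+1)·PV / [P·(1+y)²] = 964,681.5168 / (29,504.5866 × 1.116192) = 29.29243.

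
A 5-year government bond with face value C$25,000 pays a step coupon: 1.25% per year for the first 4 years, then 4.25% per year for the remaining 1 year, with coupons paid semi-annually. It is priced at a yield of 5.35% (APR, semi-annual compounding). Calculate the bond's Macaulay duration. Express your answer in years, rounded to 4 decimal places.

4.8418 years

Periodic yield y = 0.02675. Discount each cash flow and weight by its period:
  t   CF        PV=CF/(1+0.02675)^t    t·PV
  1       156.25       152.1792       152.1792
  2       156.25       148.2145       296.4289
  3       156.25       144.3530       433.0591
  4       156.25       140.5922       562.3687
  5       156.25       136.9293       684.6466
  6       156.25       133.3619       800.1714
  7       156.25       129.8874       909.2118
  8       156.25       126.5034     1,012.0275
  9       531.25       418.9060     3,770.1536
  10   25,531.25    19,607.6237   196,076.2367
  Σ                 21,138.5506   204,696.4837
Price P = Σ PV = 21,138.5506.
Macaulay duration = Σ(t·PV) / P = 204,696.4837 / 21,138.5506 = 9.68356 half-year periods.
In years: 9.68356 / 2 = 4.84178 years.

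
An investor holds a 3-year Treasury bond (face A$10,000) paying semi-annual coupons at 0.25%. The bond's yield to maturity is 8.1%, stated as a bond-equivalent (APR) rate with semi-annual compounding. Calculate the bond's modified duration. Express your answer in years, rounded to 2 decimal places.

Periodic yield y = 0.0405. First find Macaulay duration:
  t   CF        PV=CF/(1+0.0405)^t    t·PV
  1        12.50        12.0135        12.0135
  2        12.50        11.5458        23.0917
  3        12.50        11.0964        33.2893
  4        12.50        10.6645        42.6581
  5        12.50        10.2494        51.2471
  6    10,012.50     7,890.2365    47,341.4191
  Σ                  7,945.8062    47,503.7188
P = 7,945.8062; Macaulay duration = 47,503.7188 / 7,945.8062 = 5.97846 half-year periods = 2.98923 years.
Modified duration = D_Mac / (1 + y) = 2.98923 / 1.0405 = 2.87288 years.

2.87 years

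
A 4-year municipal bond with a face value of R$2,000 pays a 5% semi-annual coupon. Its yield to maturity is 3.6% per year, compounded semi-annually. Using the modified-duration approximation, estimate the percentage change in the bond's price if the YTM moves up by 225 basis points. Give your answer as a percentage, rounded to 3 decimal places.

Periodic yield y = 0.018. Modified duration first:
  t   CF        PV=CF/(1+0.018)^t    t·PV
  1        50.00        49.1159        49.1159
  2        50.00        48.2475        96.4949
  3        50.00        47.3944       142.1831
  4        50.00        46.5563       186.2254
  5        50.00        45.7331       228.6657
  6        50.00        44.9245       269.5471
  7        50.00        44.1302       308.9112
  8     2,050.00     1,777.3446    14,218.7567
  Σ                  2,103.4465    15,499.9000
P = 2,103.4465; D_Mac = 7.36881 half-year periods = 3.68441 yrs; D_mod = 3.68441/(1+0.018) = 3.61926 yrs.
ΔP/P ≈ -D_mod · Δy = -3.61926 × (+0.0225) = -0.081433 = -8.1433%.

-8.143%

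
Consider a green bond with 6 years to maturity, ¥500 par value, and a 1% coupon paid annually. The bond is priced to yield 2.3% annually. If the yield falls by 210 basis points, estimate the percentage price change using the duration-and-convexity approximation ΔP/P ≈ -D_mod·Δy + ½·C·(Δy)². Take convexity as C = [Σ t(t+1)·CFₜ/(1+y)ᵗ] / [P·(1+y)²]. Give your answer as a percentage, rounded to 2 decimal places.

With y = 0.023:
  t   CF        PV=CF/(1+0.023)^t    t·PV        t(t+1)·PV
  1         5.00         4.8876         4.8876           9.7752
  2         5.00         4.7777         9.5554          28.6662
  3         5.00         4.6703        14.0108          56.0434
  4         5.00         4.5653        18.2611          91.3056
  5         5.00         4.4626        22.3132         133.8792
  6       505.00       440.5930     2,643.5579      18,504.9053
  Σ                    463.9565     2,712.5860      18,824.5748
P = 463.9565; D_Mac = 5.84664 yrs; D_mod = 5.71519 yrs; C = 38.77008.
Duration effect: -5.71519 × (-0.021) = +0.120019
Convexity effect: 0.5 × 38.77008 × (-0.021)² = +0.0085488
ΔP/P ≈ +0.120019 + 0.0085488 = +0.128568 = +12.8568%.

+12.86%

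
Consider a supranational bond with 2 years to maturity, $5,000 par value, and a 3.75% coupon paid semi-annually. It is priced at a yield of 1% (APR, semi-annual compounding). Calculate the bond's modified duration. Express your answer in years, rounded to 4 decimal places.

Periodic yield y = 0.005. First find Macaulay duration:
  t   CF        PV=CF/(1+0.005)^t    t·PV
  1        93.75        93.2836        93.2836
  2        93.75        92.8195       185.6390
  3        93.75        92.3577       277.0731
  4     5,093.75     4,993.1358    19,972.5433
  Σ                  5,271.5966    20,528.5389
P = 5,271.5966; Macaulay duration = 20,528.5389 / 5,271.5966 = 3.89418 half-year periods = 1.94709 years.
Modified duration = D_Mac / (1 + y) = 1.94709 / 1.005 = 1.93740 years.

1.9374 years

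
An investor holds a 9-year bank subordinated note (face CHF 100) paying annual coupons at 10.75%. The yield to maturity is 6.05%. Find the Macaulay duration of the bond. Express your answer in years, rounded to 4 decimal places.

6.5718 years

Periodic yield y = 0.0605. Discount each cash flow and weight by its year:
  t   CF        PV=CF/(1+0.0605)^t    t·PV
  1        10.75        10.1367        10.1367
  2        10.75         9.5584        19.1169
  3        10.75         9.0131        27.0394
  4        10.75         8.4990        33.9958
  5        10.75         8.0141        40.0705
  6        10.75         7.5569        45.3415
  7        10.75         7.1258        49.8806
  8        10.75         6.7193        53.7543
  9       110.75        65.2751       587.4761
  Σ                    131.8985       866.8119
Price P = Σ PV = 131.8985.
Macaulay duration = Σ(t·PV) / P = 866.8119 / 131.8985 = 6.57181 years.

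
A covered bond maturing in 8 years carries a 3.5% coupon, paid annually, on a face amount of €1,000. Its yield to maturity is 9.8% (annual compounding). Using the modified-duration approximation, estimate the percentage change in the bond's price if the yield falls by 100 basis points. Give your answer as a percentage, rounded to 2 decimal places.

+6.25%

Periodic yield y = 0.098. Modified duration first:
  t   CF        PV=CF/(1+0.098)^t    t·PV
  1        35.00        31.8761        31.8761
  2        35.00        29.0311        58.0622
  3        35.00        26.4400        79.3199
  4        35.00        24.0801        96.3205
  5        35.00        21.9309       109.6545
  6        35.00        19.9735       119.8410
  7        35.00        18.1908       127.3356
  8     1,035.00       489.9160     3,919.3281
  Σ                    661.4385     4,541.7378
P = 661.4385; D_Mac = 6.86645 yrs; D_mod = 6.86645/(1+0.098) = 6.25360 yrs.
ΔP/P ≈ -D_mod · Δy = -6.25360 × (-0.01) = +0.062536 = +6.2536%.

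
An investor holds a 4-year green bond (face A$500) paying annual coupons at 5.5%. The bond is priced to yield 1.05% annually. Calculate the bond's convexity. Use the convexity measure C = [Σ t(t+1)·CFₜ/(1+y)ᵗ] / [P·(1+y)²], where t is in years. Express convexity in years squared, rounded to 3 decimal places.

17.784

With y = 0.0105:
  t   CF        PV=CF/(1+0.0105)^t    t·PV        t(t+1)·PV
  1        27.50        27.2143        27.2143          54.4285
  2        27.50        26.9315        53.8629         161.5888
  3        27.50        26.6516        79.9549         319.8195
  4       527.50       505.9146     2,023.6583      10,118.2915
  Σ                    586.7119     2,184.6904      10,654.1284
P = 586.7119.
Convexity = Σ t(t+1)·PV / [P·(1+y)²] = 10,654.1284 / (586.7119 × 1.021110) = 17.78363.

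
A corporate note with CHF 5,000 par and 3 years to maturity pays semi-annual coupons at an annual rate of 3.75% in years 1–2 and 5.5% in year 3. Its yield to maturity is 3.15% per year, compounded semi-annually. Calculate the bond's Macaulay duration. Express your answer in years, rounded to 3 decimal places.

Periodic yield y = 0.01575. Discount each cash flow and weight by its period:
  t   CF        PV=CF/(1+0.01575)^t    t·PV
  1        93.75        92.2963        92.2963
  2        93.75        90.8652       181.7304
  3        93.75        89.4563       268.3688
  4        93.75        88.0692       352.2767
  5       137.50       127.1653       635.8264
  6     5,137.50     4,677.6837    28,066.1020
  Σ                  5,165.5359    29,596.6007
Price P = Σ PV = 5,165.5359.
Macaulay duration = Σ(t·PV) / P = 29,596.6007 / 5,165.5359 = 5.72963 half-year periods.
In years: 5.72963 / 2 = 2.86481 years.

2.865 years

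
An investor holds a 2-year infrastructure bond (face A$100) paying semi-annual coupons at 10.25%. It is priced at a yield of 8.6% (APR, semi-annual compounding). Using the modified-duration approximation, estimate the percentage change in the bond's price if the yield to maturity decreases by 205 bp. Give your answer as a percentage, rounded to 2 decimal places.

+3.66%

Periodic yield y = 0.043. Modified duration first:
  t   CF        PV=CF/(1+0.043)^t    t·PV
  1        5.125         4.9137         4.9137
  2        5.125         4.7111         9.4223
  3        5.125         4.5169        13.5507
  4      105.125        88.8319       355.3275
  Σ                    102.9736       383.2141
P = 102.9736; D_Mac = 3.72148 half-year periods = 1.86074 yrs; D_mod = 1.86074/(1+0.043) = 1.78403 yrs.
ΔP/P ≈ -D_mod · Δy = -1.78403 × (-0.0205) = +0.036573 = +3.6573%.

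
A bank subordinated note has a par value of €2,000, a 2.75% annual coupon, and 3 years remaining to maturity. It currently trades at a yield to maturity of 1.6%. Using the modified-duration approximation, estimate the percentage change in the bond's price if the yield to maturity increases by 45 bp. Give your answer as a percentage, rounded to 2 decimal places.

Periodic yield y = 0.016. Modified duration first:
  t   CF        PV=CF/(1+0.016)^t    t·PV
  1        55.00        54.1339        54.1339
  2        55.00        53.2814       106.5627
  3     2,055.00     1,959.4343     5,878.3028
  Σ                  2,066.8495     6,038.9994
P = 2,066.8495; D_Mac = 2.92184 yrs; D_mod = 2.92184/(1+0.016) = 2.87582 yrs.
ΔP/P ≈ -D_mod · Δy = -2.87582 × (+0.0045) = -0.012941 = -1.2941%.

-1.29%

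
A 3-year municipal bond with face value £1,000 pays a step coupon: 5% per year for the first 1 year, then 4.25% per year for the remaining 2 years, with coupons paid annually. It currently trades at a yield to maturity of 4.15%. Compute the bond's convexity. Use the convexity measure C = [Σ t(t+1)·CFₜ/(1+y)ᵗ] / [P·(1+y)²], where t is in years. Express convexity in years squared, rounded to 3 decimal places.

With y = 0.0415:
  t   CF        PV=CF/(1+0.0415)^t    t·PV        t(t+1)·PV
  1        50.00        48.0077        48.0077          96.0154
  2        42.50        39.1805        78.3611         235.0832
  3     1,042.50       922.7801     2,768.3404      11,073.3617
  Σ                  1,009.9684     2,894.7092      11,404.4603
P = 1,009.9684.
Convexity = Σ t(t+1)·PV / [P·(1+y)²] = 11,404.4603 / (1,009.9684 × 1.084722) = 10.40994.

10.410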